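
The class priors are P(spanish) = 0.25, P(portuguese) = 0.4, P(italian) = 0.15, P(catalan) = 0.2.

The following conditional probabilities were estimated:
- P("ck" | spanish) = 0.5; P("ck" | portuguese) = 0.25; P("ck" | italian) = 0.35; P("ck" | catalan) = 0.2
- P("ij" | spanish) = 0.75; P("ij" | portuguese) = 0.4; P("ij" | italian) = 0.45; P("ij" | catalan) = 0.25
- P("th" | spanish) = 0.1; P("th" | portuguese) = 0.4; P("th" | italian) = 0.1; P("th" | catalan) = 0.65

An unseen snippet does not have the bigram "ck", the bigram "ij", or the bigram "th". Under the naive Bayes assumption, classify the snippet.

spanish: 0.25 × (1−0.5) × (1−0.75) × (1−0.1) = 0.028125
portuguese: 0.4 × (1−0.25) × (1−0.4) × (1−0.4) = 0.108
italian: 0.15 × (1−0.35) × (1−0.45) × (1−0.1) = 0.0482625
catalan: 0.2 × (1−0.2) × (1−0.25) × (1−0.65) = 0.042
Highest score → portuguese.

portuguese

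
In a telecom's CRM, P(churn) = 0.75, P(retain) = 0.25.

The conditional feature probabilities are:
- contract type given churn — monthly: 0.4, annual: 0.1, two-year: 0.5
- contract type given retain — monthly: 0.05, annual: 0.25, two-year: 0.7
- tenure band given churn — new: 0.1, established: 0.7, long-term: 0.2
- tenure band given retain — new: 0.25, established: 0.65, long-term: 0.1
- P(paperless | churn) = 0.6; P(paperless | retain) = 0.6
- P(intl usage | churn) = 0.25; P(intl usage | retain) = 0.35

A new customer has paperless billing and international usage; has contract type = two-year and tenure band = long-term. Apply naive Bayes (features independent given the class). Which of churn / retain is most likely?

churn

churn: 0.75 × 0.5 × 0.2 × 0.6 × 0.25 = 0.01125
retain: 0.25 × 0.7 × 0.1 × 0.6 × 0.35 = 0.003675
Highest score → churn.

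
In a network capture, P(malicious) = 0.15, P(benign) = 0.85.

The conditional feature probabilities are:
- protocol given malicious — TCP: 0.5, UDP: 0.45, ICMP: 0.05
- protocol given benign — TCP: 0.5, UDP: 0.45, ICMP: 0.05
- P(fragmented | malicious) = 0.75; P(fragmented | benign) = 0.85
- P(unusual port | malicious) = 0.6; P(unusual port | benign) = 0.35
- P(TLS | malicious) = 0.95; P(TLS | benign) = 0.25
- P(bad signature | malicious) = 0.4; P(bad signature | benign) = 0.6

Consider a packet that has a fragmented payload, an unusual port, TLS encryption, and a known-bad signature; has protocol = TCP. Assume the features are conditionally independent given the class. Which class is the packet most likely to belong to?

benign

malicious: 0.15 × 0.5 × 0.75 × 0.6 × 0.95 × 0.4 = 0.012825
benign: 0.85 × 0.5 × 0.85 × 0.35 × 0.25 × 0.6 = 0.018965625
Highest score → benign.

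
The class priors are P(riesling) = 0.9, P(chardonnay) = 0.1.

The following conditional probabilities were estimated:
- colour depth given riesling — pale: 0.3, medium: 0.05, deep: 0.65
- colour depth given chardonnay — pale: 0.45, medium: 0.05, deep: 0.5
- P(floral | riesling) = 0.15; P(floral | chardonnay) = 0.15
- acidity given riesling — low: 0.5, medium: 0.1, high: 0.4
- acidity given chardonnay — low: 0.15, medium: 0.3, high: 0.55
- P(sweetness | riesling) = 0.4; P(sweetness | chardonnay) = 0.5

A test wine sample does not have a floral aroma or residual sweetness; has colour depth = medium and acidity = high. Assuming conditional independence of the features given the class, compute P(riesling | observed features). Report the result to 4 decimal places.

0.8871

riesling: 0.9 × 0.05 × (1−0.15) × 0.4 × (1−0.4) = 0.00918
chardonnay: 0.1 × 0.05 × (1−0.15) × 0.55 × (1−0.5) = 0.00116875
P(riesling | x) = 0.00918 / 0.01034875 ≈ 0.8871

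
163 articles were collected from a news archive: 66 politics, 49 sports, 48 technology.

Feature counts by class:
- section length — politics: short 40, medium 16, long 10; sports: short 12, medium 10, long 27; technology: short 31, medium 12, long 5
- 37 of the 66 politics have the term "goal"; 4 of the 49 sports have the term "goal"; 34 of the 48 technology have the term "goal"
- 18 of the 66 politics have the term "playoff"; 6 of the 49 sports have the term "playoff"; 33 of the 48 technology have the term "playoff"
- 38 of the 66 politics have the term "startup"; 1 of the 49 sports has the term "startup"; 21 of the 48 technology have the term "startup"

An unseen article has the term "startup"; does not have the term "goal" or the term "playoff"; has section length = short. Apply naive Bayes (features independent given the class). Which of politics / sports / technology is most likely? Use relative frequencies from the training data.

politics: (66/163) × (40/66) × (29/66) × (48/66) × (38/66) ≈ 0.0451506
sports: (49/163) × (12/49) × (45/49) × (43/49) × (1/49) ≈ 0.00121084
technology: (48/163) × (31/48) × (14/48) × (15/48) × (21/48) ≈ 0.00758384
Highest score → politics.

politics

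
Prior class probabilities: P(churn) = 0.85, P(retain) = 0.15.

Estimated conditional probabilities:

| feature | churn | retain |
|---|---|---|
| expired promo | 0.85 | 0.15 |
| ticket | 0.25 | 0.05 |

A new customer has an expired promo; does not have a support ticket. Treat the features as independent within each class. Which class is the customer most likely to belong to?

churn: 0.85 × 0.85 × (1−0.25) = 0.541875
retain: 0.15 × 0.15 × (1−0.05) = 0.021375
Highest score → churn.

churn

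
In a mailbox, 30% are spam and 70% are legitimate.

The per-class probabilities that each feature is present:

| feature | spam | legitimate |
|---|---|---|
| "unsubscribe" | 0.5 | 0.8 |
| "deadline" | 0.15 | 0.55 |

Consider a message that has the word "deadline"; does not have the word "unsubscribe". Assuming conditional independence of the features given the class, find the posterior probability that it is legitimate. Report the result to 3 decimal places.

spam: 0.3 × (1−0.5) × 0.15 = 0.0225
legitimate: 0.7 × (1−0.8) × 0.55 = 0.077
P(legitimate | x) = 0.077 / 0.0995 ≈ 0.774

0.774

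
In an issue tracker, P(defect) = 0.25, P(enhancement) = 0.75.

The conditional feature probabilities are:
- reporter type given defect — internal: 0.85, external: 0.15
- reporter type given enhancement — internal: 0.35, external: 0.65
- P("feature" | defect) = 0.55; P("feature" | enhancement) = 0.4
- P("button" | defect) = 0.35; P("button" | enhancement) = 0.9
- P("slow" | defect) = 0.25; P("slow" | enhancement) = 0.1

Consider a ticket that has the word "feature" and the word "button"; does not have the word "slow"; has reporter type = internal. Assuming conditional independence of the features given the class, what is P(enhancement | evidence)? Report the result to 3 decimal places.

0.735

defect: 0.25 × 0.85 × 0.55 × 0.35 × (1−0.25) = 0.0306796875
enhancement: 0.75 × 0.35 × 0.4 × 0.9 × (1−0.1) = 0.08505
P(enhancement | x) = 0.08505 / 0.1157296875 ≈ 0.735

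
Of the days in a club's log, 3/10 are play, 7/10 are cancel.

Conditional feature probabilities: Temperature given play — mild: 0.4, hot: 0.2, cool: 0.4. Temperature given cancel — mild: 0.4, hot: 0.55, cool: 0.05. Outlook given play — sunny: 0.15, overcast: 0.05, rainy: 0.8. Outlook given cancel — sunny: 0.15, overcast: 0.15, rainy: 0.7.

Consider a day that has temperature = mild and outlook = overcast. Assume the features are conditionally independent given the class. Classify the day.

play: 0.3 × 0.4 × 0.05 = 0.006
cancel: 0.7 × 0.4 × 0.15 = 0.042
Highest score → cancel.

cancel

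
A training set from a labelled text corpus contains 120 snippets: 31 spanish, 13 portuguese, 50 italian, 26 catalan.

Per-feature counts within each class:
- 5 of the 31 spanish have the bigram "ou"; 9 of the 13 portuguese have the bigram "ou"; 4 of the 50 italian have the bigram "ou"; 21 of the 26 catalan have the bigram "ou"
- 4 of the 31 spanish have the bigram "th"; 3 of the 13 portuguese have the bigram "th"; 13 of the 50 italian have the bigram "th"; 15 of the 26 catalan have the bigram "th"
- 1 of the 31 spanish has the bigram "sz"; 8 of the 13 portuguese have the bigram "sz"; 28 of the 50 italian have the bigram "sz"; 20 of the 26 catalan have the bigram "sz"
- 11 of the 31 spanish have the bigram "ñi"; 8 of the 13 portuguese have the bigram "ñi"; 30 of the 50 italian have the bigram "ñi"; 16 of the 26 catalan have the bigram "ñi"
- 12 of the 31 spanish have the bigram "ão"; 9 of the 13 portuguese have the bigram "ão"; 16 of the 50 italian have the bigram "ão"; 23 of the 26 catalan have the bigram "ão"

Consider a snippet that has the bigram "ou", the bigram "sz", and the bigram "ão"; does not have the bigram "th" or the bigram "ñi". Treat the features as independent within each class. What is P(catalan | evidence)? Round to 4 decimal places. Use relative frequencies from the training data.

0.6273

spanish: (31/120) × (5/31) × (27/31) × (1/31) × (20/31) × (12/31) ≈ 0.000292359
portuguese: (13/120) × (9/13) × (10/13) × (8/13) × (5/13) × (9/13) ≈ 0.00945345
italian: (50/120) × (4/50) × (37/50) × (28/50) × (20/50) × (16/50) ≈ 0.00176811
catalan: (26/120) × (21/26) × (11/26) × (20/26) × (10/26) × (23/26) ≈ 0.0193774
P(catalan | x) = 0.0193774 / 0.030891319 ≈ 0.6273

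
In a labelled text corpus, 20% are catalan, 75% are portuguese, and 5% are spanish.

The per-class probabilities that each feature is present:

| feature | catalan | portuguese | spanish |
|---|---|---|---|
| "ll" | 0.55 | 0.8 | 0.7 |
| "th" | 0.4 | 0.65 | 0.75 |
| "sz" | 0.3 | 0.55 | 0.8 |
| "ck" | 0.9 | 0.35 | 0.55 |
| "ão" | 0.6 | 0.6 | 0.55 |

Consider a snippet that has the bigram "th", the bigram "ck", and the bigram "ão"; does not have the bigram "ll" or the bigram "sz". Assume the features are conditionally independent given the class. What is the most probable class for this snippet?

catalan: 0.2 × (1−0.55) × 0.4 × (1−0.3) × 0.9 × 0.6 = 0.013608
portuguese: 0.75 × (1−0.8) × 0.65 × (1−0.55) × 0.35 × 0.6 = 0.00921375
spanish: 0.05 × (1−0.7) × 0.75 × (1−0.8) × 0.55 × 0.55 = 0.000680625
Highest score → catalan.

catalan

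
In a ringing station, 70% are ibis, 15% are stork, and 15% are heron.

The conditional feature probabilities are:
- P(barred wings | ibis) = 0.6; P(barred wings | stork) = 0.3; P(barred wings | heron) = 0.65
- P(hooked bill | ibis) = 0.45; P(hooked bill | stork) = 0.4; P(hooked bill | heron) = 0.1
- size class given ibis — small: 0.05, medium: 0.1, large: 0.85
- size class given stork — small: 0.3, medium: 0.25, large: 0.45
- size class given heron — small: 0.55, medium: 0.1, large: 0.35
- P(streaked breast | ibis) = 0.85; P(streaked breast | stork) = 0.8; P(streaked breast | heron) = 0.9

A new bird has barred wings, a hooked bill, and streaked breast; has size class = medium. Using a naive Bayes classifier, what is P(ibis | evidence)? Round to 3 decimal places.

ibis: 0.7 × 0.6 × 0.45 × 0.1 × 0.85 = 0.016065
stork: 0.15 × 0.3 × 0.4 × 0.25 × 0.8 = 0.0036
heron: 0.15 × 0.65 × 0.1 × 0.1 × 0.9 = 0.0008775
P(ibis | x) = 0.016065 / 0.0205425 ≈ 0.782

0.782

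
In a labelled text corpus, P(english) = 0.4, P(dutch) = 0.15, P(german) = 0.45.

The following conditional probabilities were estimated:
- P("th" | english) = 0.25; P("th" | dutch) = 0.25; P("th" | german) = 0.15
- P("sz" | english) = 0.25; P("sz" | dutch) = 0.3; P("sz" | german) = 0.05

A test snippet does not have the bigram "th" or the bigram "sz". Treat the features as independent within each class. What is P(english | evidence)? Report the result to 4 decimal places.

0.3373

english: 0.4 × (1−0.25) × (1−0.25) = 0.225
dutch: 0.15 × (1−0.25) × (1−0.3) = 0.07875
german: 0.45 × (1−0.15) × (1−0.05) = 0.363375
P(english | x) = 0.225 / 0.667125 ≈ 0.3373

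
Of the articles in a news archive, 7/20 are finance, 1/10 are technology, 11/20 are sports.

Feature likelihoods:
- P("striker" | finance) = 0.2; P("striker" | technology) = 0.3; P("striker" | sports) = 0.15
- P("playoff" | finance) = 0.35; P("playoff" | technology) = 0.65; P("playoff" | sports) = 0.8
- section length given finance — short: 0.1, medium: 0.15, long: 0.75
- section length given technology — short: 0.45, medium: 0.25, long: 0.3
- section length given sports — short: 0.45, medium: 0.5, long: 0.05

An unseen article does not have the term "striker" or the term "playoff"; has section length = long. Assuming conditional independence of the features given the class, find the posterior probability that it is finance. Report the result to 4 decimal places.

0.9190

finance: 0.35 × (1−0.2) × (1−0.35) × 0.75 = 0.1365
technology: 0.1 × (1−0.3) × (1−0.65) × 0.3 = 0.00735
sports: 0.55 × (1−0.15) × (1−0.8) × 0.05 = 0.004675
P(finance | x) = 0.1365 / 0.148525 ≈ 0.9190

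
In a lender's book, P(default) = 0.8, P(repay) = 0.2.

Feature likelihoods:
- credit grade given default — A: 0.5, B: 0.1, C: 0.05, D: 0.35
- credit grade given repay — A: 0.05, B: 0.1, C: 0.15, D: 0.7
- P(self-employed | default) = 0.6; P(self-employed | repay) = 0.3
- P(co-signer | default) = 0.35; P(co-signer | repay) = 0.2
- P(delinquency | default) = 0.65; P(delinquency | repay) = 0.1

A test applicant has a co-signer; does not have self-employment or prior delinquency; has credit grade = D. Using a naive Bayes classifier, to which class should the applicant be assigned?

repay

default: 0.8 × 0.35 × (1−0.6) × 0.35 × (1−0.65) = 0.01372
repay: 0.2 × 0.7 × (1−0.3) × 0.2 × (1−0.1) = 0.01764
Highest score → repay.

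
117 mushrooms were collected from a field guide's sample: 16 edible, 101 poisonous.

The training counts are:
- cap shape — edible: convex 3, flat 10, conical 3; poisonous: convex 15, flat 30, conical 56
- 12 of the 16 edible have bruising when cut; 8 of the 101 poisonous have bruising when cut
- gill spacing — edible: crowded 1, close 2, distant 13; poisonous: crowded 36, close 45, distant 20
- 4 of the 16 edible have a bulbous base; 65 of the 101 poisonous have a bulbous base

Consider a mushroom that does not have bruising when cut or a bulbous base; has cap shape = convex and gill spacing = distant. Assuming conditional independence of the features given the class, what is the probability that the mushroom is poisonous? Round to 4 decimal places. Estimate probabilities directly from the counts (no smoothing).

0.6808

edible: (16/117) × (3/16) × (4/16) × (13/16) × (12/16) = 0.00390625
poisonous: (101/117) × (15/101) × (93/101) × (20/101) × (36/101) ≈ 0.00833214
P(poisonous | x) = 0.00833214 / 0.01223839 ≈ 0.6808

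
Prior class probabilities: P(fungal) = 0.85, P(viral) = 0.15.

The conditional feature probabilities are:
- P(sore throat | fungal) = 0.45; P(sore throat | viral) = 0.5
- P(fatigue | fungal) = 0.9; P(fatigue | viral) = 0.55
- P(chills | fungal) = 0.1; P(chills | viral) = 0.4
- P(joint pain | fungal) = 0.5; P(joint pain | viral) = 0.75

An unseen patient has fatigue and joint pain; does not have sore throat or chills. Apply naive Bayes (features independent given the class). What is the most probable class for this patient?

fungal: 0.85 × (1−0.45) × 0.9 × (1−0.1) × 0.5 = 0.1893375
viral: 0.15 × (1−0.5) × 0.55 × (1−0.4) × 0.75 = 0.0185625
Highest score → fungal.

fungal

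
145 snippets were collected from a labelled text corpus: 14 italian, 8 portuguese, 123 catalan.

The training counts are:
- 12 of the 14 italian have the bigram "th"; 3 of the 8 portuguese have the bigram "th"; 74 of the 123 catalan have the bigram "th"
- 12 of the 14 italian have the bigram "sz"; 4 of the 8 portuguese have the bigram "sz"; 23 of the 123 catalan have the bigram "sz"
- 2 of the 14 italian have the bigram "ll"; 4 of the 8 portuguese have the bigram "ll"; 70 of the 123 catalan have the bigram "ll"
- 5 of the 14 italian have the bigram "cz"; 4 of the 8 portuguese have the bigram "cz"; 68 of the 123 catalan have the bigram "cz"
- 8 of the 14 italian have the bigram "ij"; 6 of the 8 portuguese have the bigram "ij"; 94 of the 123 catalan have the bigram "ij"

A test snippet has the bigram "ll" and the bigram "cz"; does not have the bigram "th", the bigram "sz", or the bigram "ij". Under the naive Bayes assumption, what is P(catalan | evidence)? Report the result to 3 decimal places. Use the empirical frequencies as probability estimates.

0.948

italian: (14/145) × (2/14) × (2/14) × (2/14) × (5/14) × (6/14) ≈ 0.0000430855
portuguese: (8/145) × (5/8) × (4/8) × (4/8) × (4/8) × (2/8) ≈ 0.00107759
catalan: (123/145) × (49/123) × (100/123) × (70/123) × (68/123) × (29/123) ≈ 0.0203804
P(catalan | x) = 0.0203804 / 0.0215010755 ≈ 0.948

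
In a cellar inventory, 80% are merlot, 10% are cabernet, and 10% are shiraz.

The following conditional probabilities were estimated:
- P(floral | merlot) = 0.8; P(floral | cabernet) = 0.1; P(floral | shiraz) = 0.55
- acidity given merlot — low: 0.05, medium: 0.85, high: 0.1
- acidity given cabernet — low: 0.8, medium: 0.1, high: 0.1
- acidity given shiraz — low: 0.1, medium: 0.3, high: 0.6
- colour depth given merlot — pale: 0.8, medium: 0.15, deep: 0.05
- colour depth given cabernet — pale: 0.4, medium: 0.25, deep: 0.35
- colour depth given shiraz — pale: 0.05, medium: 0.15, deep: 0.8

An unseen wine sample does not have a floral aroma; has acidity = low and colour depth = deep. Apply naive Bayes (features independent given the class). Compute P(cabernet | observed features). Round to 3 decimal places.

merlot: 0.8 × (1−0.8) × 0.05 × 0.05 = 0.0004
cabernet: 0.1 × (1−0.1) × 0.8 × 0.35 = 0.0252
shiraz: 0.1 × (1−0.55) × 0.1 × 0.8 = 0.0036
P(cabernet | x) = 0.0252 / 0.0292 ≈ 0.863

0.863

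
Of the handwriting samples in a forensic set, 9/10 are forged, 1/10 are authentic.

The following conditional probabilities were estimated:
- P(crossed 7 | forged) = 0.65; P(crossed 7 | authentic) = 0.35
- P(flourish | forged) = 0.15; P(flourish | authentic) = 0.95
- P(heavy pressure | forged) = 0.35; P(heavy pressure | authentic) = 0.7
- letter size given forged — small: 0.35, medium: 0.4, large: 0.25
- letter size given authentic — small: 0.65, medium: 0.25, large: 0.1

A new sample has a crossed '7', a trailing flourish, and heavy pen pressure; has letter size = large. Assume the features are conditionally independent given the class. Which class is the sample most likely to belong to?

forged

forged: 0.9 × 0.65 × 0.15 × 0.35 × 0.25 = 0.007678125
authentic: 0.1 × 0.35 × 0.95 × 0.7 × 0.1 = 0.0023275
Highest score → forged.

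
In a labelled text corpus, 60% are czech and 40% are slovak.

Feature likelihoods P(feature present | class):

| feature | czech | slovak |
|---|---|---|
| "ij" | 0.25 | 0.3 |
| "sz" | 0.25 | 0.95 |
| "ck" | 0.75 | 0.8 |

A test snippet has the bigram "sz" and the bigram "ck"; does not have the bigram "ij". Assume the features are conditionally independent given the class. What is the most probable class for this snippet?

slovak

czech: 0.6 × (1−0.25) × 0.25 × 0.75 = 0.084375
slovak: 0.4 × (1−0.3) × 0.95 × 0.8 = 0.2128
Highest score → slovak.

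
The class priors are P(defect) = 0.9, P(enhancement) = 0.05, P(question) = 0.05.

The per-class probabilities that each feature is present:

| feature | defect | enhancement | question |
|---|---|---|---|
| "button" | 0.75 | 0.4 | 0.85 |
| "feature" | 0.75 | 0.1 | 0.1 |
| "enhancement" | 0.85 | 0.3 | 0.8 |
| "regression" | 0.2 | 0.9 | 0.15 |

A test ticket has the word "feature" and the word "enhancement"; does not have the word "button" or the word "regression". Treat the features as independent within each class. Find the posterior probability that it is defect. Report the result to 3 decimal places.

defect: 0.9 × (1−0.75) × 0.75 × 0.85 × (1−0.2) = 0.11475
enhancement: 0.05 × (1−0.4) × 0.1 × 0.3 × (1−0.9) = 0.00009
question: 0.05 × (1−0.85) × 0.1 × 0.8 × (1−0.15) = 0.00051
P(defect | x) = 0.11475 / 0.11535 ≈ 0.995

0.995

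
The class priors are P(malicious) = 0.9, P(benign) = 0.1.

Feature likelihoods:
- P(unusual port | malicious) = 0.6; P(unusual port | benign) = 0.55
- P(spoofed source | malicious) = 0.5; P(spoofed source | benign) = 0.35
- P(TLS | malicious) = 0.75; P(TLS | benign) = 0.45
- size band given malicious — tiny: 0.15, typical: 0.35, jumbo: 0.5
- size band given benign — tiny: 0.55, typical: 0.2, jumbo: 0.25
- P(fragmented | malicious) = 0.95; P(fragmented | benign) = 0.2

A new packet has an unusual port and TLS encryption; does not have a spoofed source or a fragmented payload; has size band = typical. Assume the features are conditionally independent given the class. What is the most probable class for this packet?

malicious: 0.9 × 0.6 × (1−0.5) × 0.75 × 0.35 × (1−0.95) = 0.00354375
benign: 0.1 × 0.55 × (1−0.35) × 0.45 × 0.2 × (1−0.2) = 0.002574
Highest score → malicious.

malicious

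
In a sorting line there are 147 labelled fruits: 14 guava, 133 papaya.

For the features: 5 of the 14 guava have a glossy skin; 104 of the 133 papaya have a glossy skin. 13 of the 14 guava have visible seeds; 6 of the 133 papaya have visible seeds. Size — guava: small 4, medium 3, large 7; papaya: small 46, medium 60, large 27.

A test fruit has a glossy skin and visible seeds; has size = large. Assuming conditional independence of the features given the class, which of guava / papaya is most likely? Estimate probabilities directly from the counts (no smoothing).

guava

guava: (14/147) × (5/14) × (13/14) × (7/14) ≈ 0.015792
papaya: (133/147) × (104/133) × (6/133) × (27/133) ≈ 0.00647929
Highest score → guava.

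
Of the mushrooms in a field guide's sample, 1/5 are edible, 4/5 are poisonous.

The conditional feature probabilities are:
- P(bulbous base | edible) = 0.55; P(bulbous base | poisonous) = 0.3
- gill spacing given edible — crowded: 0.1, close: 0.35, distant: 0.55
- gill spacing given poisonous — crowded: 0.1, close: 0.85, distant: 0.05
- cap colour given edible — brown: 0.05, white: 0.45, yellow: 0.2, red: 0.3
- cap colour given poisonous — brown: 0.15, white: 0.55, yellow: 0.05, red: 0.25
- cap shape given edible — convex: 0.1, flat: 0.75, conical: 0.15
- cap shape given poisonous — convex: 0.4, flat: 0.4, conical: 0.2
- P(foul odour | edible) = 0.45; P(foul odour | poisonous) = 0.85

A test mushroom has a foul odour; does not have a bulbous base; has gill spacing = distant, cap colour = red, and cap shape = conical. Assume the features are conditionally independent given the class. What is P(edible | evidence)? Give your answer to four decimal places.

edible: 0.2 × (1−0.55) × 0.55 × 0.3 × 0.15 × 0.45 = 0.001002375
poisonous: 0.8 × (1−0.3) × 0.05 × 0.25 × 0.2 × 0.85 = 0.00119
P(edible | x) = 0.001002375 / 0.002192375 ≈ 0.4572

0.4572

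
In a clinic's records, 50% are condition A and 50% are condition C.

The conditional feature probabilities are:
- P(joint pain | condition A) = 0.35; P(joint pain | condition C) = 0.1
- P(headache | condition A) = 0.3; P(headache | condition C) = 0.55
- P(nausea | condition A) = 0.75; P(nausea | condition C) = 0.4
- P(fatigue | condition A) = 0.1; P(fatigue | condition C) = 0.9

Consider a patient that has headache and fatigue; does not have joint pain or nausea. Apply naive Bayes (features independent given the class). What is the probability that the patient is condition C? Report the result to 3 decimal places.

condition A: 0.5 × (1−0.35) × 0.3 × (1−0.75) × 0.1 = 0.0024375
condition C: 0.5 × (1−0.1) × 0.55 × (1−0.4) × 0.9 = 0.13365
P(condition C | x) = 0.13365 / 0.1360875 ≈ 0.982

0.982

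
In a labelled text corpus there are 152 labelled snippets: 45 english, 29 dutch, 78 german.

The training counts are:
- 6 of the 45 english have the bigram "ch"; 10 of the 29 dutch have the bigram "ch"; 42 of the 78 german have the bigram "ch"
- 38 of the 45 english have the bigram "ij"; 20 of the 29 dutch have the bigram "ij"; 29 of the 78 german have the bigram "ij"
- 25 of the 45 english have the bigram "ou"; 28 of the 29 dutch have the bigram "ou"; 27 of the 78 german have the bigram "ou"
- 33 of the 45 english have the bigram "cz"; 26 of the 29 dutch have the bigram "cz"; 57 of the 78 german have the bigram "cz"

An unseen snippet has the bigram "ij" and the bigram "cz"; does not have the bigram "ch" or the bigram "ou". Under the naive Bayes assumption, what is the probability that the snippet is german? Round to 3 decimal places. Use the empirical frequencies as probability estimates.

0.365

english: (45/152) × (39/45) × (38/45) × (20/45) × (33/45) ≈ 0.0706173
dutch: (29/152) × (19/29) × (20/29) × (1/29) × (26/29) ≈ 0.00266514
german: (78/152) × (36/78) × (29/78) × (51/78) × (57/78) ≈ 0.0420744
P(german | x) = 0.0420744 / 0.11535684 ≈ 0.365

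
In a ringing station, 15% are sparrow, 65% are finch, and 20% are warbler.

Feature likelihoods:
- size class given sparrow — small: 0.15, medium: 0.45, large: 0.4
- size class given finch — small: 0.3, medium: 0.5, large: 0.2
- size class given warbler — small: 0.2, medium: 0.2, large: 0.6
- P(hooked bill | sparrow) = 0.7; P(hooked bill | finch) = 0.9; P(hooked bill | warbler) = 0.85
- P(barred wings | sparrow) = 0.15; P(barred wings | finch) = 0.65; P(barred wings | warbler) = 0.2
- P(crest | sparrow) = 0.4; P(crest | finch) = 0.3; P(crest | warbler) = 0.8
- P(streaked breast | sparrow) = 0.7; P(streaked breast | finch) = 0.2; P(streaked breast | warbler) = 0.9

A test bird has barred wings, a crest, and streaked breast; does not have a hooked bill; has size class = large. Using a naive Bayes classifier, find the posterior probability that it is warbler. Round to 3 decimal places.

0.672

sparrow: 0.15 × 0.4 × (1−0.7) × 0.15 × 0.4 × 0.7 = 0.000756
finch: 0.65 × 0.2 × (1−0.9) × 0.65 × 0.3 × 0.2 = 0.000507
warbler: 0.2 × 0.6 × (1−0.85) × 0.2 × 0.8 × 0.9 = 0.002592
P(warbler | x) = 0.002592 / 0.003855 ≈ 0.672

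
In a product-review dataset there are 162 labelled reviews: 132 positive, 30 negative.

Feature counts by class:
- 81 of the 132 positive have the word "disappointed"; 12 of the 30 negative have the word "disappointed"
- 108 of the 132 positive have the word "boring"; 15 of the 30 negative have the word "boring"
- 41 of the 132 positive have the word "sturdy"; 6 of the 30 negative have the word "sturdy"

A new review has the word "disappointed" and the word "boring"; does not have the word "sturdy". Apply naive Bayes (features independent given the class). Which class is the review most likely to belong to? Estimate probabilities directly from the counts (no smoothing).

positive

positive: (132/162) × (81/132) × (108/132) × (91/132) ≈ 0.282025
negative: (30/162) × (12/30) × (15/30) × (24/30) ≈ 0.0296296
Highest score → positive.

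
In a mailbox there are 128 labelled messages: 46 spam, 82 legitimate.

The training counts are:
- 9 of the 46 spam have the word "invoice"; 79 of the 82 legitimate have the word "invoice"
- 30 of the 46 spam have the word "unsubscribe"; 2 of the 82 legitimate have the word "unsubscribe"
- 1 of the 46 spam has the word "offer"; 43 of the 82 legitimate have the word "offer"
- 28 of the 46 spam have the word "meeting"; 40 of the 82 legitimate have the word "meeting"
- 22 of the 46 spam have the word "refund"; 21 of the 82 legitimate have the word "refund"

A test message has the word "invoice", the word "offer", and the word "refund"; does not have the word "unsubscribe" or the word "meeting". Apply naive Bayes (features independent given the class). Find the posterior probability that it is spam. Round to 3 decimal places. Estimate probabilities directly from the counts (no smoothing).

0.002

spam: (46/128) × (9/46) × (16/46) × (1/46) × (18/46) × (22/46) ≈ 0.0000994985
legitimate: (82/128) × (79/82) × (80/82) × (43/82) × (42/82) × (21/82) ≈ 0.041418
P(spam | x) = 0.0000994985 / 0.0415174985 ≈ 0.002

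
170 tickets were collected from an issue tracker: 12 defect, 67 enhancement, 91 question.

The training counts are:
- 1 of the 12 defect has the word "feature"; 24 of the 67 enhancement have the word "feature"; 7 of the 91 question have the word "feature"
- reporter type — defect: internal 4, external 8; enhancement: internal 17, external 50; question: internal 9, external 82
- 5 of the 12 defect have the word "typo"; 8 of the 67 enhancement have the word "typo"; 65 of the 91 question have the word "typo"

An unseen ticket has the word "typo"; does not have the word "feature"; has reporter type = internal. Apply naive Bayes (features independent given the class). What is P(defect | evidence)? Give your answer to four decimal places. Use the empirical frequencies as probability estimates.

0.1743

defect: (12/170) × (11/12) × (4/12) × (5/12) ≈ 0.00898693
enhancement: (67/170) × (43/67) × (17/67) × (8/67) ≈ 0.00766318
question: (91/170) × (84/91) × (9/91) × (65/91) ≈ 0.0349063
P(defect | x) = 0.00898693 / 0.05155641 ≈ 0.1743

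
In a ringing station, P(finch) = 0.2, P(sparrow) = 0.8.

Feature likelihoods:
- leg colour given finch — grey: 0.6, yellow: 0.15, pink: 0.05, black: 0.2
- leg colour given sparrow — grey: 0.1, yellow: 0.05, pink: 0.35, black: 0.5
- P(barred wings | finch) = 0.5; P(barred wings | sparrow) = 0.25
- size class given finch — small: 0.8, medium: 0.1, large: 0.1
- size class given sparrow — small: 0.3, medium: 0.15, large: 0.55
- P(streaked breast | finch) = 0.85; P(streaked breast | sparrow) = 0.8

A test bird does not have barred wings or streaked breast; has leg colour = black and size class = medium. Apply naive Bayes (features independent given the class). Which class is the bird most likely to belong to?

sparrow

finch: 0.2 × 0.2 × (1−0.5) × 0.1 × (1−0.85) = 0.0003
sparrow: 0.8 × 0.5 × (1−0.25) × 0.15 × (1−0.8) = 0.009
Highest score → sparrow.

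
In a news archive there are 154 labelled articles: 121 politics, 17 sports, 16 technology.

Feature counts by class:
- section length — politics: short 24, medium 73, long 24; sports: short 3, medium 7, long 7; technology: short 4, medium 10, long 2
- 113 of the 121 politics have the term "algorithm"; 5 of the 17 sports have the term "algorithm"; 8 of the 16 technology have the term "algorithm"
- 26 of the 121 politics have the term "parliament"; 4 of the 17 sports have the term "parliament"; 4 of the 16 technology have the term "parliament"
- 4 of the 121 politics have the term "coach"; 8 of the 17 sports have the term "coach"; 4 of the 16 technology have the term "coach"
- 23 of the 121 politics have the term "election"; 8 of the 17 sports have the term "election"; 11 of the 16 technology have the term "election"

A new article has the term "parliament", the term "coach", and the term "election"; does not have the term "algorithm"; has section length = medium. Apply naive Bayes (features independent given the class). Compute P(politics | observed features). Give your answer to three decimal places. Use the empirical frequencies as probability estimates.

0.014

politics: (121/154) × (73/121) × (8/121) × (26/121) × (4/121) × (23/121) ≈ 0.0000423167
sports: (17/154) × (7/17) × (12/17) × (4/17) × (8/17) × (8/17) ≈ 0.00167187
technology: (16/154) × (10/16) × (8/16) × (4/16) × (4/16) × (11/16) ≈ 0.00139509
P(politics | x) = 0.0000423167 / 0.0031092767 ≈ 0.014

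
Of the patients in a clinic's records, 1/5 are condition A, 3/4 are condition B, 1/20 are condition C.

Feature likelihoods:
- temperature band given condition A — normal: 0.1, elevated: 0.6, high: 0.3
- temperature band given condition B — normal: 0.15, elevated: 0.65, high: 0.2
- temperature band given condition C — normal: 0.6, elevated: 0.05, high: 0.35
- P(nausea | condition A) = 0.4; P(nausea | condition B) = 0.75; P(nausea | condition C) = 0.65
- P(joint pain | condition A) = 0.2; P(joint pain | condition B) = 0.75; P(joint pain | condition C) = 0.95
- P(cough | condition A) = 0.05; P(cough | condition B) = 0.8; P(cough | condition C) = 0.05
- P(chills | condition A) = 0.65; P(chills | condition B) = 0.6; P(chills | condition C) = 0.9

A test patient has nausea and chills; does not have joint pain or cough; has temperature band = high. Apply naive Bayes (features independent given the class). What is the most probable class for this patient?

condition A: 0.2 × 0.3 × 0.4 × (1−0.2) × (1−0.05) × 0.65 = 0.011856
condition B: 0.75 × 0.2 × 0.75 × (1−0.75) × (1−0.8) × 0.6 = 0.003375
condition C: 0.05 × 0.35 × 0.65 × (1−0.95) × (1−0.05) × 0.9 = 0.00048628125
Highest score → condition A.

condition A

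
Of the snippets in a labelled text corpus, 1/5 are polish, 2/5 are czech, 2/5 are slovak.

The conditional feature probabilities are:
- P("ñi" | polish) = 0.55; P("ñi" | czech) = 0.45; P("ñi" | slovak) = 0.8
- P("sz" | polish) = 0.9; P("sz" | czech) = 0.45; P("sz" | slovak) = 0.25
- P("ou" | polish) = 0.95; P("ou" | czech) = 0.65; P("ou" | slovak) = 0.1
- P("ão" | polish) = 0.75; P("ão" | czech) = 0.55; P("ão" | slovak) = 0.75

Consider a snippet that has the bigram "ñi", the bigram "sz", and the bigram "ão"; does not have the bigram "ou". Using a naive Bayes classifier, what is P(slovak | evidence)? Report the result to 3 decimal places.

0.737

polish: 0.2 × 0.55 × 0.9 × (1−0.95) × 0.75 = 0.0037125
czech: 0.4 × 0.45 × 0.45 × (1−0.65) × 0.55 = 0.0155925
slovak: 0.4 × 0.8 × 0.25 × (1−0.1) × 0.75 = 0.054
P(slovak | x) = 0.054 / 0.073305 ≈ 0.737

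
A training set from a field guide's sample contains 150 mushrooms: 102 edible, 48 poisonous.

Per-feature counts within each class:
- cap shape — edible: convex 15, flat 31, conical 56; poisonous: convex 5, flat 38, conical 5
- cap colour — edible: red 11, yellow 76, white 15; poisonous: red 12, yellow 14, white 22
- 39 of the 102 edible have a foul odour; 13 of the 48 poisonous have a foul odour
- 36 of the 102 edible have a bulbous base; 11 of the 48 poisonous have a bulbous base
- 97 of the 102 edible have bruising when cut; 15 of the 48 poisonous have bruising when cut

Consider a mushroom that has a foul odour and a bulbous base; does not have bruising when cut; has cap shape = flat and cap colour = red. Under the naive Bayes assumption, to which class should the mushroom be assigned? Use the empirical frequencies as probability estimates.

edible: (102/150) × (31/102) × (11/102) × (39/102) × (36/102) × (5/102) ≈ 0.000147435
poisonous: (48/150) × (38/48) × (12/48) × (13/48) × (11/48) × (33/48) ≈ 0.00270246
Highest score → poisonous.

poisonous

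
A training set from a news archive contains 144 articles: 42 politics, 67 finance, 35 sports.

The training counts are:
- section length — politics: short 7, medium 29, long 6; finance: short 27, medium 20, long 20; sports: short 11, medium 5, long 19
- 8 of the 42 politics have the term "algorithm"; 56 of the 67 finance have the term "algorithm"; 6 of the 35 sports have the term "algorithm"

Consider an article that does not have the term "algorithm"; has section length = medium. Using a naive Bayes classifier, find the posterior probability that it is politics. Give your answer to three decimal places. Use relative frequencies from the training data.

0.760

politics: (42/144) × (29/42) × (34/42) ≈ 0.163029
finance: (67/144) × (20/67) × (11/67) ≈ 0.0228027
sports: (35/144) × (5/35) × (29/35) ≈ 0.0287698
P(politics | x) = 0.163029 / 0.2146015 ≈ 0.760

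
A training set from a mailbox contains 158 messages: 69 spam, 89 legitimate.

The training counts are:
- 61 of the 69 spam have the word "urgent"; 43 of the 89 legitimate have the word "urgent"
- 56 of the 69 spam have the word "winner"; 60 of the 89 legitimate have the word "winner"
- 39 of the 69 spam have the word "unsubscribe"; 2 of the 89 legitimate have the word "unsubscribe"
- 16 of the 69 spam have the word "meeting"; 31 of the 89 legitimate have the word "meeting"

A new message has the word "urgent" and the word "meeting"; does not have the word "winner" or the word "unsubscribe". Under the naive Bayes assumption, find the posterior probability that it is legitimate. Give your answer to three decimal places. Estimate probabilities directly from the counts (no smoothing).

spam: (69/158) × (61/69) × (13/69) × (30/69) × (16/69) ≈ 0.00733348
legitimate: (89/158) × (43/89) × (29/89) × (87/89) × (31/89) ≈ 0.030194
P(legitimate | x) = 0.030194 / 0.03752748 ≈ 0.805

0.805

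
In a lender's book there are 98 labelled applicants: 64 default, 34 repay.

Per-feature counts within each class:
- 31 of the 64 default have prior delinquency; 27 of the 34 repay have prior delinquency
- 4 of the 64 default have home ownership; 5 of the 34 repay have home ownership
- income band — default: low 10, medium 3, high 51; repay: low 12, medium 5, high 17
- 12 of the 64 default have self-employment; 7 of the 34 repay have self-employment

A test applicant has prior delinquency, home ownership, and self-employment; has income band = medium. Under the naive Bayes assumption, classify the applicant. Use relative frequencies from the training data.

repay

default: (64/98) × (31/64) × (4/64) × (3/64) × (12/64) ≈ 0.000173763
repay: (34/98) × (27/34) × (5/34) × (5/34) × (7/34) ≈ 0.0012267
Highest score → repay.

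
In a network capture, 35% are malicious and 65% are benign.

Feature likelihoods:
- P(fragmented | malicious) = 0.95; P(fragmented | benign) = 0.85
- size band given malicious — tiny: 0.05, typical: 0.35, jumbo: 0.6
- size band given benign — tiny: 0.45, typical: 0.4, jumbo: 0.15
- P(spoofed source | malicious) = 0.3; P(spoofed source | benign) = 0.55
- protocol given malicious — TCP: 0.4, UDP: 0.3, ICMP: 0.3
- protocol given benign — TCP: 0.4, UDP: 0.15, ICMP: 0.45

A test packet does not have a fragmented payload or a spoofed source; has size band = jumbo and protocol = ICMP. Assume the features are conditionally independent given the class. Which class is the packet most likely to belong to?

malicious: 0.35 × (1−0.95) × 0.6 × (1−0.3) × 0.3 = 0.002205
benign: 0.65 × (1−0.85) × 0.15 × (1−0.55) × 0.45 = 0.0029615625
Highest score → benign.

benign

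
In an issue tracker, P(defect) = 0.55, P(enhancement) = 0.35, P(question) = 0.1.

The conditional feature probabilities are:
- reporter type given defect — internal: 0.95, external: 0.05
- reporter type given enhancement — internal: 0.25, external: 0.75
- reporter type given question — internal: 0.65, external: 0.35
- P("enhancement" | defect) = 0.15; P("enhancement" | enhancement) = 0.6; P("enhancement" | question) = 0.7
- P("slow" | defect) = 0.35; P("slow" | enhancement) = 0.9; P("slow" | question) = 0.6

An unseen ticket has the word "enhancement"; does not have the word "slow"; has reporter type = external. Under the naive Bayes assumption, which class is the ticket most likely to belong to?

defect: 0.55 × 0.05 × 0.15 × (1−0.35) = 0.00268125
enhancement: 0.35 × 0.75 × 0.6 × (1−0.9) = 0.01575
question: 0.1 × 0.35 × 0.7 × (1−0.6) = 0.0098
Highest score → enhancement.

enhancement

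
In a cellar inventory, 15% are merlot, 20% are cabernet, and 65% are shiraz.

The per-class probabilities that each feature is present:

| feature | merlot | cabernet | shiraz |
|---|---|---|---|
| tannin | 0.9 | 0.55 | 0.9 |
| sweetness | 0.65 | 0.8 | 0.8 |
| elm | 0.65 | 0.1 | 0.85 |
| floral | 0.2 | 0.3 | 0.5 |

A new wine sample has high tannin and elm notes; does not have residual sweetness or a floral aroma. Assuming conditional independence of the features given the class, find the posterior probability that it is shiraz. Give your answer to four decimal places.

0.6557

merlot: 0.15 × 0.9 × (1−0.65) × 0.65 × (1−0.2) = 0.02457
cabernet: 0.2 × 0.55 × (1−0.8) × 0.1 × (1−0.3) = 0.00154
shiraz: 0.65 × 0.9 × (1−0.8) × 0.85 × (1−0.5) = 0.049725
P(shiraz | x) = 0.049725 / 0.075835 ≈ 0.6557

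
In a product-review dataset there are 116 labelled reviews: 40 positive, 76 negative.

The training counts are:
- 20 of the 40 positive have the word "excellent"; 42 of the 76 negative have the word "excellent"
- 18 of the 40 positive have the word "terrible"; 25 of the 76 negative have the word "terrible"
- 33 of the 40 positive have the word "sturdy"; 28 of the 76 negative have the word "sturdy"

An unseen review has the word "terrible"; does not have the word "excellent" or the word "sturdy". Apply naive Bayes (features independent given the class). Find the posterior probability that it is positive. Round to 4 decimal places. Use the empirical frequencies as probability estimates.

0.1823

positive: (40/116) × (20/40) × (18/40) × (7/40) ≈ 0.0135776
negative: (76/116) × (34/76) × (25/76) × (48/76) ≈ 0.0608941
P(positive | x) = 0.0135776 / 0.0744717 ≈ 0.1823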